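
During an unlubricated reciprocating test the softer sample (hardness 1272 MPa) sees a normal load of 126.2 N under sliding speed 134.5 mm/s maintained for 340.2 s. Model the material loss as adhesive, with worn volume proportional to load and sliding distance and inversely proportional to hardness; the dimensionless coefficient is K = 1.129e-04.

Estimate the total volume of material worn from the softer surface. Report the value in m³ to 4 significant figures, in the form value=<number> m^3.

value=5.125e-10 m^3

The intermediates are printed rounded, and all arithmetic keeps full precision. Rounded just once: 4 significant digits.
Convert: Sliding speed v = 134.5 mm/s = 0.1345 m/s. Distance covered L = v·t = 0.1345 m/s × 340.2 s = 45.76 m.
Convert: Hardness H = 1272 MPa = 1.272e+09 Pa.
As SI base values: W = 126.2 N, H = 1.272e+09 Pa, K = 1.129e-04.
The Archard volume V = K·W·L/H = 1.129e-04 · 126.2 · 45.76 / 1.272e+09 = 5.125e-10 m³.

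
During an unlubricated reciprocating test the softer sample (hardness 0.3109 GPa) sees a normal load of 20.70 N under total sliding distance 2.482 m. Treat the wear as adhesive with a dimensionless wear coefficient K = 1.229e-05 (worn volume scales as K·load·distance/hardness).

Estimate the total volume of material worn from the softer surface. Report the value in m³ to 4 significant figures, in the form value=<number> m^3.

All arithmetic runs at exact precision; the intermediates are shown rounded — a single final rounding: four significant figures.
Convert: Hardness H = 0.3109 GPa = 3.109e+08 Pa.
In SI base units: W = 20.70 N, H = 3.109e+08 Pa, K = 1.229e-05.
Archard relation: V = K·W·L/H = 1.229e-05 · 20.70 · 2.482 / 3.109e+08 = 2.031e-12 m³.

value=2.031e-12 m^3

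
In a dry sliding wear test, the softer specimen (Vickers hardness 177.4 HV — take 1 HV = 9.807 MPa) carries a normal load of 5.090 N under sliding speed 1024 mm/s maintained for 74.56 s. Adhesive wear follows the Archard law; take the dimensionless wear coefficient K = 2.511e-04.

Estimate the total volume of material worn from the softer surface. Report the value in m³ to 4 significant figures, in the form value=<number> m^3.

value=5.609e-11 m^3

Each operation carries full precision, and intermediate values are displayed rounded — a single final rounding: 4 significant figures.
Convert: Sliding speed v = 1024 mm/s = 1.024 m/s. Sliding distance L = v·t = 1.024 m/s × 74.56 s = 76.35 m.
Convert: Hardness H = 177.4 HV × 9.807 MPa/HV = 1740 MPa = 1.740e+09 Pa.
Restated in SI base units: W = 5.090 N, H = 1.740e+09 Pa, K = 2.511e-04.
Worn volume V = K·W·L/H = 2.511e-04 · 5.090 · 76.35 / 1.740e+09 = 5.609e-11 m³.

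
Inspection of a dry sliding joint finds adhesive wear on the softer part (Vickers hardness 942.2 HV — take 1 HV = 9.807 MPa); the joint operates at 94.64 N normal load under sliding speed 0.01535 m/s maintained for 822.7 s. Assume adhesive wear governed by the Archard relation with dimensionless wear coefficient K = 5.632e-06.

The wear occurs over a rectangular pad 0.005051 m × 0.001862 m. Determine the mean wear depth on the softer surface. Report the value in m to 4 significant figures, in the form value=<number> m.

value=7.746e-08 m

Shown intermediates are rounded. All working math carries full precision. Rounded once at the end to 4 significant digits.
The distance L = v·t = 0.01535 m/s × 822.7 s = 12.63 m.
Hardness H = 942.2 HV × 9.807 MPa/HV = 9240 MPa = 9.240e+09 Pa.
Contact area A = 0.005051 m × 0.001862 m = 9.405e-06 m².
Working in SI base units: W = 94.64 N, H = 9.240e+09 Pa, K = 5.632e-06.
Archard volume V = K·W·L/H = 5.632e-06 · 94.64 · 12.63 / 9.240e+09 = 7.285e-13 m³.
Mean wear depth h = V/A = 7.285e-13 / 9.405e-06 = 7.746e-08 m.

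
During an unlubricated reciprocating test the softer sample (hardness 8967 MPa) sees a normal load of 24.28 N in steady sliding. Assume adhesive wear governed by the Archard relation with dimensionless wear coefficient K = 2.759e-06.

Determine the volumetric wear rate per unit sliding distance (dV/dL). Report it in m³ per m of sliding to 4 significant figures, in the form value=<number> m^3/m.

The intermediates are shown rounded. The algebra holds full float precision — one final rounding, at four significant digits.
Convert: Hardness H = 8967 MPa = 8.967e+09 Pa.
Working in SI base units: W = 24.28 N, H = 8.967e+09 Pa, K = 2.759e-06.
Wear rate dV/dL = K·W/H (no L dependence): 2.759e-06 · 24.28 / 8.967e+09 = 7.471e-15 m³/m.

value=7.471e-15 m^3/m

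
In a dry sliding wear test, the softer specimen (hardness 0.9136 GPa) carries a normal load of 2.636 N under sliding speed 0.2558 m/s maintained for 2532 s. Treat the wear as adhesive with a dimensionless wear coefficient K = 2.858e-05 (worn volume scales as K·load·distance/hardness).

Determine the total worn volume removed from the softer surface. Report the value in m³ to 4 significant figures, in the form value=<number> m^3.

value=5.341e-11 m^3

Intermediates are shown rounded, and every step carries exact precision — one final rounding: four significant digits.
Convert: The distance L = v·t = 0.2558 m/s × 2532 s = 647.7 m.
Convert: Hardness H = 0.9136 GPa = 9.136e+08 Pa.
Restated in SI base units: W = 2.636 N, H = 9.136e+08 Pa, K = 2.858e-05.
The Archard volume V = K·W·L/H = 2.858e-05 · 2.636 · 647.7 / 9.136e+08 = 5.341e-11 m³.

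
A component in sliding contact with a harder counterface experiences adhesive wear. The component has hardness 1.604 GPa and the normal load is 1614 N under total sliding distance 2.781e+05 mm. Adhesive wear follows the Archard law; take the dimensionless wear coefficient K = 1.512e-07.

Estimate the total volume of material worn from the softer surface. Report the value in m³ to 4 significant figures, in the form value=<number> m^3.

Each operation holds exact precision — displayed values are rounded; one last rounding: four significant figures.
Sliding distance L = 2.781e+05 mm = 278.1 m.
Hardness H = 1.604 GPa = 1.604e+09 Pa.
Working in SI base units: W = 1614 N, H = 1.604e+09 Pa, K = 1.512e-07.
Archard volume V = K·W·L/H = 1.512e-07 · 1614 · 278.1 / 1.604e+09 = 4.231e-11 m³.

value=4.231e-11 m^3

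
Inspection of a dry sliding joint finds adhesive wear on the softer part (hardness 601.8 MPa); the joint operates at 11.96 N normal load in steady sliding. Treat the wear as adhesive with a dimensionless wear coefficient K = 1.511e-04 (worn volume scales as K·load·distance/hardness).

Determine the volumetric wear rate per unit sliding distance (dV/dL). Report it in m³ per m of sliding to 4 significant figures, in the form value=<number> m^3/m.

value=3.003e-12 m^3/m

The computation carries full precision, and printed values are rounded, and one final rounding: 4 significant figures.
Hardness H = 601.8 MPa = 6.018e+08 Pa.
Working in SI base units: W = 11.96 N, H = 6.018e+08 Pa, K = 1.511e-04.
Sliding wear rate dV/dL = K·W/H — distance-free: 1.511e-04 · 11.96 / 6.018e+08 = 3.003e-12 m³/m.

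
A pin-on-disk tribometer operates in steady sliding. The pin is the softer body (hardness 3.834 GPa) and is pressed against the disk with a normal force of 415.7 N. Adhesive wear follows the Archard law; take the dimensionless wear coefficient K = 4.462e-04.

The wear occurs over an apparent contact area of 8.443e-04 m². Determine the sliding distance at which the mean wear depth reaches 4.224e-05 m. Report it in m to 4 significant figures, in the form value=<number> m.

Each operation maintains full float precision; intermediates are displayed rounded — rounded once at the end: 4 significant digits.
Convert: Hardness H = 3.834 GPa = 3.834e+09 Pa.
Restated in SI base units: W = 415.7 N, H = 3.834e+09 Pa, K = 4.462e-04.
Volume at the limit: V_lim = h_lim·A = 4.224e-05 · 8.443e-04 = 3.566e-08 m³.
Thus life L = V_lim·H/(K·W) = 3.566e-08 · 3.834e+09 / (4.462e-04 · 415.7) = 737.2 m.

value=737.2 m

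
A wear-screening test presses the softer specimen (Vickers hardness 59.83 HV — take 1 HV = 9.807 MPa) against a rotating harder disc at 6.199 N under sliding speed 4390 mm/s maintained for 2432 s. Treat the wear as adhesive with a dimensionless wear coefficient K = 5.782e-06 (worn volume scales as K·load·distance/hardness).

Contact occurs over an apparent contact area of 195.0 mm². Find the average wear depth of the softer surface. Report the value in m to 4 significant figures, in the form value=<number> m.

value=3.345e-06 m

Every step runs at exact precision — displayed values are rounded; rounded once at the end, at four significant digits.
Convert: Sliding speed v = 4390 mm/s = 4.390 m/s. Total distance L = v·t = 4.390 m/s × 2432 s = 1.068e+04 m.
Convert: Hardness H = 59.83 HV × 9.807 MPa/HV = 586.8 MPa = 5.868e+08 Pa.
Convert: Contact area A = 195.0 mm² = 1.950e-04 m².
Expressed in SI base units: W = 6.199 N, H = 5.868e+08 Pa, K = 5.782e-06.
Archard relation: V = K·W·L/H = 5.782e-06 · 6.199 · 1.068e+04 / 5.868e+08 = 6.522e-10 m³.
Mean wear depth h = V/A = 6.522e-10 / 1.950e-04 = 3.345e-06 m.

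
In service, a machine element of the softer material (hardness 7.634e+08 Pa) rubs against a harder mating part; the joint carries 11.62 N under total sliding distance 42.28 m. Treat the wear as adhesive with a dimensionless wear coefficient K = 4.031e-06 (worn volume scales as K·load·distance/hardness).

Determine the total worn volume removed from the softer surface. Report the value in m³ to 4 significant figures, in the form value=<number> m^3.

value=2.594e-12 m^3

Intermediate values appear rounded, and every step maintains full precision. Rounded just once, at four significant figures.
As SI base values: W = 11.62 N, H = 7.634e+08 Pa, K = 4.031e-06.
Apply Archard: V = K·W·L/H = 4.031e-06 · 11.62 · 42.28 / 7.634e+08 = 2.594e-12 m³.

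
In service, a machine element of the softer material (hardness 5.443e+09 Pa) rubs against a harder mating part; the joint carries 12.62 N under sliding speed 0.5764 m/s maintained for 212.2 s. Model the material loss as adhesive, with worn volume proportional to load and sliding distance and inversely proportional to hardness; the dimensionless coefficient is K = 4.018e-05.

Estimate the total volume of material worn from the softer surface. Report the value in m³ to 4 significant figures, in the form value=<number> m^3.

value=1.139e-11 m^3

The intermediates are shown rounded — all arithmetic keeps full float precision, and a lone final rounding to four significant figures.
Distance covered L = v·t = 0.5764 m/s × 212.2 s = 122.3 m.
Restated in SI base units: W = 12.62 N, H = 5.443e+09 Pa, K = 4.018e-05.
Volume removed: V = K·W·L/H = 4.018e-05 · 12.62 · 122.3 / 5.443e+09 = 1.139e-11 m³.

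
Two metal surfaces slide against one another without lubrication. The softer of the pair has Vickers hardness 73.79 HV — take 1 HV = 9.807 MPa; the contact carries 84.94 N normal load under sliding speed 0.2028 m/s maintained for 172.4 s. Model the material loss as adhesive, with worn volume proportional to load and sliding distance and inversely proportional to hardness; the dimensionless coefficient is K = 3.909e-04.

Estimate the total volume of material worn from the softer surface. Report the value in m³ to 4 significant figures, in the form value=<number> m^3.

value=1.604e-09 m^3

Intermediate values are printed rounded — every step maintains exact precision; a single final rounding: four significant figures.
The distance L = v·t = 0.2028 m/s × 172.4 s = 34.96 m.
Hardness H = 73.79 HV × 9.807 MPa/HV = 723.7 MPa = 7.237e+08 Pa.
In SI base units, W = 84.94 N, H = 7.237e+08 Pa, K = 3.909e-04.
By Archard's law, V = K·W·L/H = 3.909e-04 · 84.94 · 34.96 / 7.237e+08 = 1.604e-09 m³.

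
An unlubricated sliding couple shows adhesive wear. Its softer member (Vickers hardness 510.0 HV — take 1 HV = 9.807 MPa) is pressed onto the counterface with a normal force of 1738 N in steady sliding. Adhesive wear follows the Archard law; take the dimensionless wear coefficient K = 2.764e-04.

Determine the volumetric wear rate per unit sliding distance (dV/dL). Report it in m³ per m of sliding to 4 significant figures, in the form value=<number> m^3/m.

All working math holds full precision; the intermediates appear rounded, and one final rounding, at 4 significant digits.
Convert: Hardness H = 510.0 HV × 9.807 MPa/HV = 5002 MPa = 5.002e+09 Pa.
In SI base units, W = 1738 N, H = 5.002e+09 Pa, K = 2.764e-04.
Rate of wear dV/dL = K·W/H, per unit distance: 2.764e-04 · 1738 / 5.002e+09 = 9.605e-11 m³/m.

value=9.605e-11 m^3/m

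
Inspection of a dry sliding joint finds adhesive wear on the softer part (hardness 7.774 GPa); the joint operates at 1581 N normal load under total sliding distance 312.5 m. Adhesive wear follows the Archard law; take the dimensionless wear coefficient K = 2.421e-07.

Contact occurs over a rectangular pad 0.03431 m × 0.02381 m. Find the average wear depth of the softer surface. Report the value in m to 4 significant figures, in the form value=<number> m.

Intermediates are printed rounded. All working math carries full float precision. Rounded just once to 4 significant figures.
Hardness H = 7.774 GPa = 7.774e+09 Pa.
Contact area A = 0.03431 m × 0.02381 m = 8.169e-04 m².
SI base units throughout: W = 1581 N, H = 7.774e+09 Pa, K = 2.421e-07.
Wear volume V = K·W·L/H = 2.421e-07 · 1581 · 312.5 / 7.774e+09 = 1.539e-11 m³.
Depth of wear h = V/A = 1.539e-11 / 8.169e-04 = 1.883e-08 m.

value=1.883e-08 m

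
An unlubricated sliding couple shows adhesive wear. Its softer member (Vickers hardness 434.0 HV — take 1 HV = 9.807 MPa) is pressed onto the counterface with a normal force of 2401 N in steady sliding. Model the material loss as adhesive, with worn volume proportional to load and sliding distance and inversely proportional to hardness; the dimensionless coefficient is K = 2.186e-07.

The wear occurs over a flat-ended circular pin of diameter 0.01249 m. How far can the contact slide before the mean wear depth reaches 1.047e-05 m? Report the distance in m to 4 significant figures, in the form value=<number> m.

All arithmetic runs at full precision, and intermediate values are displayed rounded — one last rounding, at 4 significant digits.
Hardness H = 434.0 HV × 9.807 MPa/HV = 4256 MPa = 4.256e+09 Pa.
Contact area A = π·d²/4 = π·(0.01249 m)²/4 = 1.225e-04 m².
Working in SI base units: W = 2401 N, H = 4.256e+09 Pa, K = 2.186e-07.
At the depth limit, V_lim = h_lim·A = 1.047e-05 · 1.225e-04 = 1.283e-09 m³.
Thus life L = V_lim·H/(K·W) = 1.283e-09 · 4.256e+09 / (2.186e-07 · 2401) = 1.040e+04 m.

value=1.040e+04 m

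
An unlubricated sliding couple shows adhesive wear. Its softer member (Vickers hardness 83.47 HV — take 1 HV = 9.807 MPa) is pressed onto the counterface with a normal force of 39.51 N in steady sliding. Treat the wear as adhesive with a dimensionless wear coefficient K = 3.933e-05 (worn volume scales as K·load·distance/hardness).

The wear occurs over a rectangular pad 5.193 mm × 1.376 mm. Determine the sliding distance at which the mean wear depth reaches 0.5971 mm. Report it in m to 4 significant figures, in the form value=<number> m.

Shown intermediates are rounded, and the algebra runs at exact precision — a lone final rounding: four significant digits.
Hardness H = 83.47 HV × 9.807 MPa/HV = 818.6 MPa = 8.186e+08 Pa.
Pad sides 5.193 mm × 1.376 mm = 0.005193 m × 0.001376 m. Contact area A = 0.005193 m × 0.001376 m = 7.146e-06 m².
Depth limit h_lim = 0.5971 mm = 5.971e-04 m.
As SI base values: W = 39.51 N, H = 8.186e+08 Pa, K = 3.933e-05.
Volume at the limit: V_lim = h_lim·A = 5.971e-04 · 7.146e-06 = 4.267e-09 m³.
Life L = V_lim·H/(K·W) = 4.267e-09 · 8.186e+08 / (3.933e-05 · 39.51) = 2248 m.

value=2248 m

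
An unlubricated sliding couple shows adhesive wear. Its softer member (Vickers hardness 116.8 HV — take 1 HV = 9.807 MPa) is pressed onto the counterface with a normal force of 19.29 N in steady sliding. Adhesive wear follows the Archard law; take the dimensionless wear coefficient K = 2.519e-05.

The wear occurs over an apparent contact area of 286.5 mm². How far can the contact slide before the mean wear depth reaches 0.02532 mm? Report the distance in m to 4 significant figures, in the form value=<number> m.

value=1.710e+04 m

Every step carries exact precision, and intermediates appear rounded, and one last rounding, at 4 significant digits.
Hardness H = 116.8 HV × 9.807 MPa/HV = 1145 MPa = 1.145e+09 Pa.
Contact area A = 286.5 mm² = 2.865e-04 m².
Depth limit h_lim = 0.02532 mm = 2.532e-05 m.
In SI base units: W = 19.29 N, H = 1.145e+09 Pa, K = 2.519e-05.
Limit volume V_lim = h_lim·A = 2.532e-05 · 2.865e-04 = 7.254e-09 m³.
Inverting, life L = V_lim·H/(K·W) = 7.254e-09 · 1.145e+09 / (2.519e-05 · 19.29) = 1.710e+04 m.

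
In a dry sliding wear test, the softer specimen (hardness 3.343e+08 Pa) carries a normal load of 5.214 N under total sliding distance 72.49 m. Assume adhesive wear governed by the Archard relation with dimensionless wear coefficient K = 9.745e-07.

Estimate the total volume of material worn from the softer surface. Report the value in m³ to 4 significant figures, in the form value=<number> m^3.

value=1.102e-12 m^3

Each operation runs at full float precision. Intermediate values are printed rounded; rounded once at the end to four significant figures.
Collected in SI base units: W = 5.214 N, H = 3.343e+08 Pa, K = 9.745e-07.
Worn volume V = K·W·L/H = 9.745e-07 · 5.214 · 72.49 / 3.343e+08 = 1.102e-12 m³.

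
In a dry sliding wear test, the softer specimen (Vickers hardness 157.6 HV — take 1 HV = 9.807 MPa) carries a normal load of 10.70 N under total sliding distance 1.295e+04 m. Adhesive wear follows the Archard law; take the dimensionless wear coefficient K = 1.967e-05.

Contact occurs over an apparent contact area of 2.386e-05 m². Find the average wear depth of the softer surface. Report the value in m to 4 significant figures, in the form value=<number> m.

value=7.391e-05 m

Shown intermediates are rounded. All working math maintains full float precision — one last rounding to four significant digits.
Convert: Hardness H = 157.6 HV × 9.807 MPa/HV = 1546 MPa = 1.546e+09 Pa.
Restated in SI base units: W = 10.70 N, H = 1.546e+09 Pa, K = 1.967e-05.
Archard relation: V = K·W·L/H = 1.967e-05 · 10.70 · 1.295e+04 / 1.546e+09 = 1.763e-09 m³.
Mean wear depth h = V/A = 1.763e-09 / 2.386e-05 = 7.391e-05 m.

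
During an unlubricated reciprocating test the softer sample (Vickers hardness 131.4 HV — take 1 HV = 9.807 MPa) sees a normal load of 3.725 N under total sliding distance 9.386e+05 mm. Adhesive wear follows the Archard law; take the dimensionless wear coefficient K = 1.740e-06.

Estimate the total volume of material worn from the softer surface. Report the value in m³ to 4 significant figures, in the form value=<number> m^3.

value=4.721e-12 m^3

Every step carries full float precision, and intermediate values are shown rounded; one final rounding, at four significant figures.
Convert: Distance L = 9.386e+05 mm = 938.6 m.
Convert: Hardness H = 131.4 HV × 9.807 MPa/HV = 1289 MPa = 1.289e+09 Pa.
Restated in SI base units: W = 3.725 N, H = 1.289e+09 Pa, K = 1.740e-06.
The Archard volume V = K·W·L/H = 1.740e-06 · 3.725 · 938.6 / 1.289e+09 = 4.721e-12 m³.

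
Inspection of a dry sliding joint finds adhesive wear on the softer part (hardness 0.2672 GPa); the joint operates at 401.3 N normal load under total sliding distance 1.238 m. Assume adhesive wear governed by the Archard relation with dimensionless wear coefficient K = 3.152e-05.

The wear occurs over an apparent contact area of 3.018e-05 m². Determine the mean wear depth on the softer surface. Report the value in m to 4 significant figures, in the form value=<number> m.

value=1.942e-06 m

All working math runs at full precision — the intermediates are displayed rounded, and a single final rounding: 4 significant figures.
Convert: Hardness H = 0.2672 GPa = 2.672e+08 Pa.
Collected in SI base units: W = 401.3 N, H = 2.672e+08 Pa, K = 3.152e-05.
Wear volume V = K·W·L/H = 3.152e-05 · 401.3 · 1.238 / 2.672e+08 = 5.861e-11 m³.
Mean depth h = V/A = 5.861e-11 / 3.018e-05 = 1.942e-06 m.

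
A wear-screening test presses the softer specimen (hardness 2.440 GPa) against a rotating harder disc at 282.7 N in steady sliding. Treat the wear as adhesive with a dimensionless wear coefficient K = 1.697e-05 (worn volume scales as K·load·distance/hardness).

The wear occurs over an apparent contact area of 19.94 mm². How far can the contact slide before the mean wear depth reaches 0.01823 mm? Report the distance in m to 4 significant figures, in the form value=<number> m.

value=184.9 m

The algebra maintains exact precision. Shown intermediates are rounded. Rounded once at the end, at four significant digits.
Hardness H = 2.440 GPa = 2.440e+09 Pa.
Contact area A = 19.94 mm² = 1.994e-05 m².
Depth limit h_lim = 0.01823 mm = 1.823e-05 m.
In SI base units, W = 282.7 N, H = 2.440e+09 Pa, K = 1.697e-05.
Allowed volume V_lim = h_lim·A = 1.823e-05 · 1.994e-05 = 3.635e-10 m³.
Thus life L = V_lim·H/(K·W) = 3.635e-10 · 2.440e+09 / (1.697e-05 · 282.7) = 184.9 m.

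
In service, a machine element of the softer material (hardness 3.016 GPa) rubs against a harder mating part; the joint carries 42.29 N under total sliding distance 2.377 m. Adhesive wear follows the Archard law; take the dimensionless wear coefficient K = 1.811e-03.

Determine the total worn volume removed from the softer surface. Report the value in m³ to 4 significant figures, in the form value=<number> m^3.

Displayed values are rounded, and all arithmetic keeps full float precision — a lone final rounding: 4 significant figures.
Convert: Hardness H = 3.016 GPa = 3.016e+09 Pa.
SI base units throughout: W = 42.29 N, H = 3.016e+09 Pa, K = 1.811e-03.
Archard relation: V = K·W·L/H = 1.811e-03 · 42.29 · 2.377 / 3.016e+09 = 6.036e-11 m³.

value=6.036e-11 m^3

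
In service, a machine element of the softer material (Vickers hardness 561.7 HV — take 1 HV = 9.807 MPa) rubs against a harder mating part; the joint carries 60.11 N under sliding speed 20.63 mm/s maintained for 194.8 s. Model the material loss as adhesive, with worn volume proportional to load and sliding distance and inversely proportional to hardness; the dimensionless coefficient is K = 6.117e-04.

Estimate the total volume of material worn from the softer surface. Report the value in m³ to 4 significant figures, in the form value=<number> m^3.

Each operation carries full precision — printed values are rounded; a single final rounding to 4 significant digits.
Sliding speed v = 20.63 mm/s = 0.02063 m/s. Total distance L = v·t = 0.02063 m/s × 194.8 s = 4.019 m.
Hardness H = 561.7 HV × 9.807 MPa/HV = 5509 MPa = 5.509e+09 Pa.
In SI base units: W = 60.11 N, H = 5.509e+09 Pa, K = 6.117e-04.
The Archard volume V = K·W·L/H = 6.117e-04 · 60.11 · 4.019 / 5.509e+09 = 2.682e-11 m³.

value=2.682e-11 m^3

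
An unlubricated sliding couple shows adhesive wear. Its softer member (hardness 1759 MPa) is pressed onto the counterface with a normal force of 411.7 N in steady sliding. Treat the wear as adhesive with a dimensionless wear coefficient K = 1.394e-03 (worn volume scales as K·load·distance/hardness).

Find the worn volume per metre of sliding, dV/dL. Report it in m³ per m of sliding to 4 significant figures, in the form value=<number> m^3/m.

value=3.263e-10 m^3/m

Intermediates are shown rounded; every step maintains full precision; rounded just once to 4 significant figures.
Hardness H = 1759 MPa = 1.759e+09 Pa.
Working in SI base units: W = 411.7 N, H = 1.759e+09 Pa, K = 1.394e-03.
Sliding wear rate dV/dL = K·W/H: 1.394e-03 · 411.7 / 1.759e+09 = 3.263e-10 m³/m.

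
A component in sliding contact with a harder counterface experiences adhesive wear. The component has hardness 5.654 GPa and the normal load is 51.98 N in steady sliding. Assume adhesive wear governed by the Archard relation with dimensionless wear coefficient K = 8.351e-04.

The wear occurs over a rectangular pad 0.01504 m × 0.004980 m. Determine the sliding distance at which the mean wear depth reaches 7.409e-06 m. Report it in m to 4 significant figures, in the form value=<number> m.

Intermediate values are printed rounded; all arithmetic runs at full precision. Rounded once at the end: 4 significant digits.
Convert: Hardness H = 5.654 GPa = 5.654e+09 Pa.
Convert: Contact area A = 0.01504 m × 0.004980 m = 7.490e-05 m².
Working in SI base units: W = 51.98 N, H = 5.654e+09 Pa, K = 8.351e-04.
Wearable volume V_lim = h_lim·A = 7.409e-06 · 7.490e-05 = 5.549e-10 m³.
So the life L = V_lim·H/(K·W) = 5.549e-10 · 5.654e+09 / (8.351e-04 · 51.98) = 72.28 m.

value=72.28 m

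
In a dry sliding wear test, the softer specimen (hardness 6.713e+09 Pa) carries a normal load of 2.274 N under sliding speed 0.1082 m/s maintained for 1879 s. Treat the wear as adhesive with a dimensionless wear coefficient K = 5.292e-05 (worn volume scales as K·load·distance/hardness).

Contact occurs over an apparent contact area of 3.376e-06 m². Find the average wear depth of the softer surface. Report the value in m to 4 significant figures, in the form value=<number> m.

The intermediates appear rounded, and all working math holds full float precision, and a single final rounding to four significant digits.
Convert: The distance L = v·t = 0.1082 m/s × 1879 s = 203.3 m.
As SI base values: W = 2.274 N, H = 6.713e+09 Pa, K = 5.292e-05.
Worn volume V = K·W·L/H = 5.292e-05 · 2.274 · 203.3 / 6.713e+09 = 3.645e-12 m³.
Depth of wear h = V/A = 3.645e-12 / 3.376e-06 = 1.080e-06 m.

value=1.080e-06 m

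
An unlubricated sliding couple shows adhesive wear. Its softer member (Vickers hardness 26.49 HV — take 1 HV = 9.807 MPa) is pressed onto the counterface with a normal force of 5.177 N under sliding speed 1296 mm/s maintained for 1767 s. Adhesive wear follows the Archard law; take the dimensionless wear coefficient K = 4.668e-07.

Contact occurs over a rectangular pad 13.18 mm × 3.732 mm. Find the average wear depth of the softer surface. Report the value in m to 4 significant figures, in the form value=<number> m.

Intermediate values are shown rounded, and the algebra runs at exact precision; a single final rounding: four significant digits.
Sliding speed v = 1296 mm/s = 1.296 m/s. Path length L = v·t = 1.296 m/s × 1767 s = 2290 m.
Hardness H = 26.49 HV × 9.807 MPa/HV = 259.8 MPa = 2.598e+08 Pa.
Pad sides 13.18 mm × 3.732 mm = 0.01318 m × 0.003732 m. Contact area A = 0.01318 m × 0.003732 m = 4.919e-05 m².
Collected in SI base units: W = 5.177 N, H = 2.598e+08 Pa, K = 4.668e-07.
The Archard volume V = K·W·L/H = 4.668e-07 · 5.177 · 2290 / 2.598e+08 = 2.130e-11 m³.
Mean depth h = V/A = 2.130e-11 / 4.919e-05 = 4.331e-07 m.

value=4.331e-07 m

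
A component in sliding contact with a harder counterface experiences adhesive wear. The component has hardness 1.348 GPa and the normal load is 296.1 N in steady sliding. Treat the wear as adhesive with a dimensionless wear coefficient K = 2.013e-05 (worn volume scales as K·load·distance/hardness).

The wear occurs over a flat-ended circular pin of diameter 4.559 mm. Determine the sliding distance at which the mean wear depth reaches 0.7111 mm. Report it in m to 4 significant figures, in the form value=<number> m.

Intermediates are printed rounded. The algebra holds exact precision; one last rounding: 4 significant digits.
Convert: Hardness H = 1.348 GPa = 1.348e+09 Pa.
Convert: Pin diameter d = 4.559 mm = 0.004559 m. Contact area A = π·d²/4 = π·(0.004559 m)²/4 = 1.632e-05 m².
Convert: Depth limit h_lim = 0.7111 mm = 7.111e-04 m.
Working in SI base units: W = 296.1 N, H = 1.348e+09 Pa, K = 2.013e-05.
Wearable volume V_lim = h_lim·A = 7.111e-04 · 1.632e-05 = 1.161e-08 m³.
Life L = V_lim·H/(K·W) = 1.161e-08 · 1.348e+09 / (2.013e-05 · 296.1) = 2625 m.

value=2625 m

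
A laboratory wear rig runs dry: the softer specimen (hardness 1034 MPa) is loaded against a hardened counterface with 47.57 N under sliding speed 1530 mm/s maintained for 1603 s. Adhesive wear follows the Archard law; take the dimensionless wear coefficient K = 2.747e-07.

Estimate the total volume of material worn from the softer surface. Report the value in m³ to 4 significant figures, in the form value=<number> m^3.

Every step keeps exact precision, and the intermediates are printed rounded, and one last rounding: 4 significant digits.
Sliding speed v = 1530 mm/s = 1.530 m/s. Path length L = v·t = 1.530 m/s × 1603 s = 2453 m.
Hardness H = 1034 MPa = 1.034e+09 Pa.
SI base units throughout: W = 47.57 N, H = 1.034e+09 Pa, K = 2.747e-07.
Archard relation: V = K·W·L/H = 2.747e-07 · 47.57 · 2453 / 1.034e+09 = 3.100e-11 m³.

value=3.100e-11 m^3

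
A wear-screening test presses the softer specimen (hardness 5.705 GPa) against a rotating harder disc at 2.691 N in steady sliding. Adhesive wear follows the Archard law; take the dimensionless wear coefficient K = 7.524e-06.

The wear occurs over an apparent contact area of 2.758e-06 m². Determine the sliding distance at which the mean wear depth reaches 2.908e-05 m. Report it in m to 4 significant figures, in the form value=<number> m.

The intermediates are shown rounded. Every step runs at exact precision — one final rounding to 4 significant digits.
Convert: Hardness H = 5.705 GPa = 5.705e+09 Pa.
SI base units throughout: W = 2.691 N, H = 5.705e+09 Pa, K = 7.524e-06.
Volume at the limit: V_lim = h_lim·A = 2.908e-05 · 2.758e-06 = 8.020e-11 m³.
Life L = V_lim·H/(K·W) = 8.020e-11 · 5.705e+09 / (7.524e-06 · 2.691) = 2.260e+04 m.

value=2.260e+04 m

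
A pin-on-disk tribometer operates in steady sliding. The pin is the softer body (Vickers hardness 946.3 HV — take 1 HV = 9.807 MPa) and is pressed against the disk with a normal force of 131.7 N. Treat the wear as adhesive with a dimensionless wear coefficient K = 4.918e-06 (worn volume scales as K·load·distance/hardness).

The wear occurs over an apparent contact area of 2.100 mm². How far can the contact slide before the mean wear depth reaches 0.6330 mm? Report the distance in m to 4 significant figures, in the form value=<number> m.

Each operation keeps full precision, and shown intermediates are rounded, and a single final rounding: 4 significant figures.
Convert: Hardness H = 946.3 HV × 9.807 MPa/HV = 9280 MPa = 9.280e+09 Pa.
Convert: Contact area A = 2.100 mm² = 2.100e-06 m².
Convert: Depth limit h_lim = 0.6330 mm = 6.330e-04 m.
Expressed in SI base units: W = 131.7 N, H = 9.280e+09 Pa, K = 4.918e-06.
At the depth limit, V_lim = h_lim·A = 6.330e-04 · 2.100e-06 = 1.329e-09 m³.
Life L = V_lim·H/(K·W) = 1.329e-09 · 9.280e+09 / (4.918e-06 · 131.7) = 1.905e+04 m.

value=1.905e+04 m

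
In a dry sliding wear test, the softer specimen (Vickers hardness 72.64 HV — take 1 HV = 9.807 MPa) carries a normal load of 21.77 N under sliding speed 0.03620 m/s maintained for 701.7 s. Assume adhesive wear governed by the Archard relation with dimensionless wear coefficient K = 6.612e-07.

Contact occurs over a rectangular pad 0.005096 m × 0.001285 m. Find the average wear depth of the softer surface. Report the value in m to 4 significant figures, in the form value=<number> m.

value=7.838e-08 m

Each operation runs at full float precision; printed values are rounded — one last rounding: four significant digits.
Path length L = v·t = 0.03620 m/s × 701.7 s = 25.40 m.
Hardness H = 72.64 HV × 9.807 MPa/HV = 712.4 MPa = 7.124e+08 Pa.
Contact area A = 0.005096 m × 0.001285 m = 6.548e-06 m².
Expressed in SI base units: W = 21.77 N, H = 7.124e+08 Pa, K = 6.612e-07.
The Archard volume V = K·W·L/H = 6.612e-07 · 21.77 · 25.40 / 7.124e+08 = 5.133e-13 m³.
Mean depth h = V/A = 5.133e-13 / 6.548e-06 = 7.838e-08 m.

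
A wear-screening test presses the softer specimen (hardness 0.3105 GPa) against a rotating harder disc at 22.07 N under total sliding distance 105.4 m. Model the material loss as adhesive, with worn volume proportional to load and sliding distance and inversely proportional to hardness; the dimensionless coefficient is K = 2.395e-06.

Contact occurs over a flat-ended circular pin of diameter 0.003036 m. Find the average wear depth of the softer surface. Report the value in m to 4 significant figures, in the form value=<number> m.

Each operation maintains full precision; intermediate values are shown rounded. Rounded just once, at four significant figures.
Hardness H = 0.3105 GPa = 3.105e+08 Pa.
Contact area A = π·d²/4 = π·(0.003036 m)²/4 = 7.239e-06 m².
Expressed in SI base units: W = 22.07 N, H = 3.105e+08 Pa, K = 2.395e-06.
Archard volume V = K·W·L/H = 2.395e-06 · 22.07 · 105.4 / 3.105e+08 = 1.794e-11 m³.
Wear depth h = V/A = 1.794e-11 / 7.239e-06 = 2.479e-06 m.

value=2.479e-06 m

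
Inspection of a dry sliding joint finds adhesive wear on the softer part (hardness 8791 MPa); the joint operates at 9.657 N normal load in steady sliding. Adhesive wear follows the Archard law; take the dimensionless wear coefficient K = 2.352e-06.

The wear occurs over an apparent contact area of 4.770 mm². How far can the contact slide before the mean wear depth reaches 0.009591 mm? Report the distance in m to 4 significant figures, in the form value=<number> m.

value=1.771e+04 m

All working math carries full precision, and intermediates appear rounded. Rounded just once: four significant digits.
Hardness H = 8791 MPa = 8.791e+09 Pa.
Contact area A = 4.770 mm² = 4.770e-06 m².
Depth limit h_lim = 0.009591 mm = 9.591e-06 m.
SI base units throughout: W = 9.657 N, H = 8.791e+09 Pa, K = 2.352e-06.
Limit volume V_lim = h_lim·A = 9.591e-06 · 4.770e-06 = 4.575e-11 m³.
So the life L = V_lim·H/(K·W) = 4.575e-11 · 8.791e+09 / (2.352e-06 · 9.657) = 1.771e+04 m.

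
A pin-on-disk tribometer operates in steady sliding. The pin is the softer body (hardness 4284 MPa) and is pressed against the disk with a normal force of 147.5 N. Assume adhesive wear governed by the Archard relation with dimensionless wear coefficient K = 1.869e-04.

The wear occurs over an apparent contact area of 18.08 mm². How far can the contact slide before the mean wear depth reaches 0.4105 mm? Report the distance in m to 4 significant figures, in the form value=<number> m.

value=1153 m

Intermediate values appear rounded — every step keeps full precision — rounded just once, at four significant digits.
Convert: Hardness H = 4284 MPa = 4.284e+09 Pa.
Convert: Contact area A = 18.08 mm² = 1.808e-05 m².
Convert: Depth limit h_lim = 0.4105 mm = 4.105e-04 m.
In SI base units: W = 147.5 N, H = 4.284e+09 Pa, K = 1.869e-04.
Permissible volume V_lim = h_lim·A = 4.105e-04 · 1.808e-05 = 7.422e-09 m³.
Life L = V_lim·H/(K·W) = 7.422e-09 · 4.284e+09 / (1.869e-04 · 147.5) = 1153 m.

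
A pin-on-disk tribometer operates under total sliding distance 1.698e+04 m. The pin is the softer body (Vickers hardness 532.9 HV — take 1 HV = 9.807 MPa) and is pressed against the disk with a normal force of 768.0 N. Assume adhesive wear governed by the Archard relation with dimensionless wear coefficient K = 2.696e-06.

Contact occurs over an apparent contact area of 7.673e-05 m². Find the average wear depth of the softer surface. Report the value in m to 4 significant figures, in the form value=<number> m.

value=8.767e-05 m

Intermediate values are printed rounded — every step maintains full float precision. Rounded just once: 4 significant digits.
Convert: Hardness H = 532.9 HV × 9.807 MPa/HV = 5226 MPa = 5.226e+09 Pa.
SI base units throughout: W = 768.0 N, H = 5.226e+09 Pa, K = 2.696e-06.
By Archard's law, V = K·W·L/H = 2.696e-06 · 768.0 · 1.698e+04 / 5.226e+09 = 6.727e-09 m³.
Mean depth h = V/A = 6.727e-09 / 7.673e-05 = 8.767e-05 m.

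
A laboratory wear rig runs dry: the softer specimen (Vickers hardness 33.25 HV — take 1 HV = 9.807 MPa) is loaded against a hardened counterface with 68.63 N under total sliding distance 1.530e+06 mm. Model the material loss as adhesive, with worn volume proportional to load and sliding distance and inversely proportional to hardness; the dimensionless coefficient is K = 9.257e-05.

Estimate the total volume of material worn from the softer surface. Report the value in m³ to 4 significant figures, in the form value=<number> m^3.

value=2.981e-08 m^3

Each operation runs at full precision. The intermediates appear rounded, and a single final rounding, at four significant digits.
Convert: Path length L = 1.530e+06 mm = 1530 m.
Convert: Hardness H = 33.25 HV × 9.807 MPa/HV = 326.1 MPa = 3.261e+08 Pa.
Collected in SI base units: W = 68.63 N, H = 3.261e+08 Pa, K = 9.257e-05.
The Archard volume V = K·W·L/H = 9.257e-05 · 68.63 · 1530 / 3.261e+08 = 2.981e-08 m³.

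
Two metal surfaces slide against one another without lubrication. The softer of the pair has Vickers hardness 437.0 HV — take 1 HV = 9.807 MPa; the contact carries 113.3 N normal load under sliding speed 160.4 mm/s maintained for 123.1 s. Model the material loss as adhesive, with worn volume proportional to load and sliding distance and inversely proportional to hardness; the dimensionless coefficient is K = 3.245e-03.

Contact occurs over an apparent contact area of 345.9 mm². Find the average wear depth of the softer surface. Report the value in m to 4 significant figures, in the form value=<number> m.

value=4.897e-06 m

The algebra carries full precision; the intermediates are displayed rounded; one final rounding to 4 significant digits.
Convert: Sliding speed v = 160.4 mm/s = 0.1604 m/s. Path length L = v·t = 0.1604 m/s × 123.1 s = 19.75 m.
Convert: Hardness H = 437.0 HV × 9.807 MPa/HV = 4286 MPa = 4.286e+09 Pa.
Convert: Contact area A = 345.9 mm² = 3.459e-04 m².
Collected in SI base units: W = 113.3 N, H = 4.286e+09 Pa, K = 3.245e-03.
Wear volume V = K·W·L/H = 3.245e-03 · 113.3 · 19.75 / 4.286e+09 = 1.694e-09 m³.
Depth h = V/A = 1.694e-09 / 3.459e-04 = 4.897e-06 m.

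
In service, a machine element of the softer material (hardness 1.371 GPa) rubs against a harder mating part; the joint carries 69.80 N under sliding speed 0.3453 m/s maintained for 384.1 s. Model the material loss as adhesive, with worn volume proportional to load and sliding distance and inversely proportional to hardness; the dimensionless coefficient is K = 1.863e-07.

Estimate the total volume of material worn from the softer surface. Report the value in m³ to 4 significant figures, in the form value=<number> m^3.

The algebra holds exact precision; intermediates are shown rounded — a lone final rounding: four significant digits.
Total distance L = v·t = 0.3453 m/s × 384.1 s = 132.6 m.
Hardness H = 1.371 GPa = 1.371e+09 Pa.
In SI base units, W = 69.80 N, H = 1.371e+09 Pa, K = 1.863e-07.
Volume removed: V = K·W·L/H = 1.863e-07 · 69.80 · 132.6 / 1.371e+09 = 1.258e-12 m³.

value=1.258e-12 m^3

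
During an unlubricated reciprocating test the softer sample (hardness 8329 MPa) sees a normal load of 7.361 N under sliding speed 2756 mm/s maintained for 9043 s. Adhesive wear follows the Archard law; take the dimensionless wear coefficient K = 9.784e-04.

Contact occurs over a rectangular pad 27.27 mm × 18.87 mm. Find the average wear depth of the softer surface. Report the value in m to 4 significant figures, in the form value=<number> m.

value=4.188e-05 m

The algebra keeps full precision; intermediates are shown rounded, and a lone final rounding to 4 significant digits.
Convert: Sliding speed v = 2756 mm/s = 2.756 m/s. Distance L = v·t = 2.756 m/s × 9043 s = 2.492e+04 m.
Convert: Hardness H = 8329 MPa = 8.329e+09 Pa.
Convert: Pad sides 27.27 mm × 18.87 mm = 0.02727 m × 0.01887 m. Contact area A = 0.02727 m × 0.01887 m = 5.146e-04 m².
In SI base units: W = 7.361 N, H = 8.329e+09 Pa, K = 9.784e-04.
Archard volume V = K·W·L/H = 9.784e-04 · 7.361 · 2.492e+04 / 8.329e+09 = 2.155e-08 m³.
Average depth h = V/A = 2.155e-08 / 5.146e-04 = 4.188e-05 m.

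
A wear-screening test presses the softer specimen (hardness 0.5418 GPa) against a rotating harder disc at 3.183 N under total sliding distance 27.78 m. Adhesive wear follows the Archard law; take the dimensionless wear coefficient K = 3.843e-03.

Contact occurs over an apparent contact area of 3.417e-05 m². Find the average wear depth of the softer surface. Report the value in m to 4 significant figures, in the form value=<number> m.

Displayed values are rounded. All working math holds full float precision. Rounded once at the end to four significant figures.
Convert: Hardness H = 0.5418 GPa = 5.418e+08 Pa.
In SI base units, W = 3.183 N, H = 5.418e+08 Pa, K = 3.843e-03.
Apply Archard: V = K·W·L/H = 3.843e-03 · 3.183 · 27.78 / 5.418e+08 = 6.272e-10 m³.
Depth of wear h = V/A = 6.272e-10 / 3.417e-05 = 1.836e-05 m.

value=1.836e-05 m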